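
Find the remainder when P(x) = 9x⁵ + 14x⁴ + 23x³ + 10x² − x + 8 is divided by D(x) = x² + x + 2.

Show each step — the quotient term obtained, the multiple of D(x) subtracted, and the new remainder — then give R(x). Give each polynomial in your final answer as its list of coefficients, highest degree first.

Step 1: lead(9x⁵ + 14x⁴ + 23x³ + 10x² − x + 8) ÷ lead(D) = 9x⁵ ÷ x² = 9x³. Subtract (9x³)·D = 9x⁵ + 9x⁴ + 18x³. Remainder: 5x⁴ + 5x³ + 10x² − x + 8.
Step 2: lead(5x⁴ + 5x³ + 10x² − x + 8) ÷ lead(D) = 5x⁴ ÷ x² = 5x². Subtract (5x²)·D = 5x⁴ + 5x³ + 10x². Remainder: −x + 8.

R = [-1, 8]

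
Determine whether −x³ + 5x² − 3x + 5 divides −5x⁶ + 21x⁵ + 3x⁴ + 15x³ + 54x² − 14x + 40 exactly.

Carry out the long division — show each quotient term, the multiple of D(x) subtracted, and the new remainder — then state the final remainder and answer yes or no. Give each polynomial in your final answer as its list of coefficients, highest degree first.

Step 1: lead(−5x⁶ + 21x⁵ + 3x⁴ + 15x³ + 54x² − 14x + 40) ÷ lead(D) = −5x⁶ ÷ −x³ = 5x³. Subtract (5x³)·D = −5x⁶ + 25x⁵ − 15x⁴ + 25x³. Remainder: −4x⁵ + 18x⁴ − 10x³ + 54x² − 14x + 40.
Step 2: lead(−4x⁵ + 18x⁴ − 10x³ + 54x² − 14x + 40) ÷ lead(D) = −4x⁵ ÷ −x³ = 4x². Subtract (4x²)·D = −4x⁵ + 20x⁴ − 12x³ + 20x². Remainder: −2x⁴ + 2x³ + 34x² − 14x + 40.
Step 3: lead(−2x⁴ + 2x³ + 34x² − 14x + 40) ÷ lead(D) = −2x⁴ ÷ −x³ = 2x. Subtract (2x)·D = −2x⁴ + 10x³ − 6x² + 10x. Remainder: −8x³ + 40x² − 24x + 40.
Step 4: lead(−8x³ + 40x² − 24x + 40) ÷ lead(D) = −8x³ ÷ −x³ = 8. Subtract (8)·D = −8x³ + 40x² − 24x + 40. Remainder: 0.

R = [0], so D(x) is a factor of P(x). yes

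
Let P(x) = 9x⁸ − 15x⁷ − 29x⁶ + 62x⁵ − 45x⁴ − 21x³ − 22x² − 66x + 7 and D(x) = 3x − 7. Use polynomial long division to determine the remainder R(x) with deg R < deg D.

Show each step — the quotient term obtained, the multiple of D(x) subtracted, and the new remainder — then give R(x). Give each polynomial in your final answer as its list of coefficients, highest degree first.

R = [0]

Step 1: lead(9x⁸ − 15x⁷ − 29x⁶ + 62x⁵ − 45x⁴ − 21x³ − 22x² − 66x + 7) ÷ lead(D) = 9x⁸ ÷ 3x = 3x⁷. Subtract (3x⁷)·D = 9x⁸ − 21x⁷. Remainder: 6x⁷ − 29x⁶ + 62x⁵ − 45x⁴ − 21x³ − 22x² − 66x + 7.
Step 2: lead(6x⁷ − 29x⁶ + 62x⁵ − 45x⁴ − 21x³ − 22x² − 66x + 7) ÷ lead(D) = 6x⁷ ÷ 3x = 2x⁶. Subtract (2x⁶)·D = 6x⁷ − 14x⁶. Remainder: −15x⁶ + 62x⁵ − 45x⁴ − 21x³ − 22x² − 66x + 7.
Step 3: lead(−15x⁶ + 62x⁵ − 45x⁴ − 21x³ − 22x² − 66x + 7) ÷ lead(D) = −15x⁶ ÷ 3x = −5x⁵. Subtract (−5x⁵)·D = −15x⁶ + 35x⁵. Remainder: 27x⁵ − 45x⁴ − 21x³ − 22x² − 66x + 7.
Step 4: lead(27x⁵ − 45x⁴ − 21x³ − 22x² − 66x + 7) ÷ lead(D) = 27x⁵ ÷ 3x = 9x⁴. Subtract (9x⁴)·D = 27x⁵ − 63x⁴. Remainder: 18x⁴ − 21x³ − 22x² − 66x + 7.
Step 5: lead(18x⁴ − 21x³ − 22x² − 66x + 7) ÷ lead(D) = 18x⁴ ÷ 3x = 6x³. Subtract (6x³)·D = 18x⁴ − 42x³. Remainder: 21x³ − 22x² − 66x + 7.
Step 6: lead(21x³ − 22x² − 66x + 7) ÷ lead(D) = 21x³ ÷ 3x = 7x². Subtract (7x²)·D = 21x³ − 49x². Remainder: 27x² − 66x + 7.
Step 7: lead(27x² − 66x + 7) ÷ lead(D) = 27x² ÷ 3x = 9x. Subtract (9x)·D = 27x² − 63x. Remainder: −3x + 7.
Step 8: lead(−3x + 7) ÷ lead(D) = −3x ÷ 3x = −1. Subtract (−1)·D = −3x + 7. Remainder: 0.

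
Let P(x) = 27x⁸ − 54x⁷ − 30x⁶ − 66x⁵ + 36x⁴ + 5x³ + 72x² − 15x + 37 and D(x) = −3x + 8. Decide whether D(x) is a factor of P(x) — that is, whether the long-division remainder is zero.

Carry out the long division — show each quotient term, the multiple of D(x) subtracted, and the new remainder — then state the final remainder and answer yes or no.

Step 1: lead(27x⁸ − 54x⁷ − 30x⁶ − 66x⁵ + 36x⁴ + 5x³ + 72x² − 15x + 37) ÷ lead(D) = 27x⁸ ÷ −3x = −9x⁷. Subtract (−9x⁷)·D = 27x⁸ − 72x⁷. Remainder: 18x⁷ − 30x⁶ − 66x⁵ + 36x⁴ + 5x³ + 72x² − 15x + 37.
Step 2: lead(18x⁷ − 30x⁶ − 66x⁵ + 36x⁴ + 5x³ + 72x² − 15x + 37) ÷ lead(D) = 18x⁷ ÷ −3x = −6x⁶. Subtract (−6x⁶)·D = 18x⁷ − 48x⁶. Remainder: 18x⁶ − 66x⁵ + 36x⁴ + 5x³ + 72x² − 15x + 37.
Step 3: lead(18x⁶ − 66x⁵ + 36x⁴ + 5x³ + 72x² − 15x + 37) ÷ lead(D) = 18x⁶ ÷ −3x = −6x⁵. Subtract (−6x⁵)·D = 18x⁶ − 48x⁵. Remainder: −18x⁵ + 36x⁴ + 5x³ + 72x² − 15x + 37.
Step 4: lead(−18x⁵ + 36x⁴ + 5x³ + 72x² − 15x + 37) ÷ lead(D) = −18x⁵ ÷ −3x = 6x⁴. Subtract (6x⁴)·D = −18x⁵ + 48x⁴. Remainder: −12x⁴ + 5x³ + 72x² − 15x + 37.
Step 5: lead(−12x⁴ + 5x³ + 72x² − 15x + 37) ÷ lead(D) = −12x⁴ ÷ −3x = 4x³. Subtract (4x³)·D = −12x⁴ + 32x³. Remainder: −27x³ + 72x² − 15x + 37.
Step 6: lead(−27x³ + 72x² − 15x + 37) ÷ lead(D) = −27x³ ÷ −3x = 9x². Subtract (9x²)·D = −27x³ + 72x². Remainder: −15x + 37.
Step 7: lead(−15x + 37) ÷ lead(D) = −15x ÷ −3x = 5. Subtract (5)·D = −15x + 40. Remainder: −3.

R(x) = −3, so D(x) is not a factor of P(x). no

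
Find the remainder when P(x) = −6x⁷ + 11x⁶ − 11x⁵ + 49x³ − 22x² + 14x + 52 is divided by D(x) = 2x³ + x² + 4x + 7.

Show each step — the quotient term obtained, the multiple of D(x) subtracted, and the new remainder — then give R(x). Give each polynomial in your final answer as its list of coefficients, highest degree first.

Step 1: lead(−6x⁷ + 11x⁶ − 11x⁵ + 49x³ − 22x² + 14x + 52) ÷ lead(D) = −6x⁷ ÷ 2x³ = −3x⁴. Subtract (−3x⁴)·D = −6x⁷ − 3x⁶ − 12x⁵ − 21x⁴. Remainder: 14x⁶ + x⁵ + 21x⁴ + 49x³ − 22x² + 14x + 52.
Step 2: lead(14x⁶ + x⁵ + 21x⁴ + 49x³ − 22x² + 14x + 52) ÷ lead(D) = 14x⁶ ÷ 2x³ = 7x³. Subtract (7x³)·D = 14x⁶ + 7x⁵ + 28x⁴ + 49x³. Remainder: −6x⁵ − 7x⁴ − 22x² + 14x + 52.
Step 3: lead(−6x⁵ − 7x⁴ − 22x² + 14x + 52) ÷ lead(D) = −6x⁵ ÷ 2x³ = −3x². Subtract (−3x²)·D = −6x⁵ − 3x⁴ − 12x³ − 21x². Remainder: −4x⁴ + 12x³ − x² + 14x + 52.
Step 4: lead(−4x⁴ + 12x³ − x² + 14x + 52) ÷ lead(D) = −4x⁴ ÷ 2x³ = −2x. Subtract (−2x)·D = −4x⁴ − 2x³ − 8x² − 14x. Remainder: 14x³ + 7x² + 28x + 52.
Step 5: lead(14x³ + 7x² + 28x + 52) ÷ lead(D) = 14x³ ÷ 2x³ = 7. Subtract (7)·D = 14x³ + 7x² + 28x + 49. Remainder: 3.

R = [3]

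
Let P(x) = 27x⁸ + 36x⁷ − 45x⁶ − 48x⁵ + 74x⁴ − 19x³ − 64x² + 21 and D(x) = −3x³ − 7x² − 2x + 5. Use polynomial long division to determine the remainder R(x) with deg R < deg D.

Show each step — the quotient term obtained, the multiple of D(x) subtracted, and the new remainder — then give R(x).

Step 1: lead(27x⁸ + 36x⁷ − 45x⁶ − 48x⁵ + 74x⁴ − 19x³ − 64x² + 21) ÷ lead(D) = 27x⁸ ÷ −3x³ = −9x⁵. Subtract (−9x⁵)·D = 27x⁸ + 63x⁷ + 18x⁶ − 45x⁵. Remainder: −27x⁷ − 63x⁶ − 3x⁵ + 74x⁴ − 19x³ − 64x² + 21.
Step 2: lead(−27x⁷ − 63x⁶ − 3x⁵ + 74x⁴ − 19x³ − 64x² + 21) ÷ lead(D) = −27x⁷ ÷ −3x³ = 9x⁴. Subtract (9x⁴)·D = −27x⁷ − 63x⁶ − 18x⁵ + 45x⁴. Remainder: 15x⁵ + 29x⁴ − 19x³ − 64x² + 21.
Step 3: lead(15x⁵ + 29x⁴ − 19x³ − 64x² + 21) ÷ lead(D) = 15x⁵ ÷ −3x³ = −5x². Subtract (−5x²)·D = 15x⁵ + 35x⁴ + 10x³ − 25x². Remainder: −6x⁴ − 29x³ − 39x² + 21.
Step 4: lead(−6x⁴ − 29x³ − 39x² + 21) ÷ lead(D) = −6x⁴ ÷ −3x³ = 2x. Subtract (2x)·D = −6x⁴ − 14x³ − 4x² + 10x. Remainder: −15x³ − 35x² − 10x + 21.
Step 5: lead(−15x³ − 35x² − 10x + 21) ÷ lead(D) = −15x³ ÷ −3x³ = 5. Subtract (5)·D = −15x³ − 35x² − 10x + 25. Remainder: −4.

R(x) = −4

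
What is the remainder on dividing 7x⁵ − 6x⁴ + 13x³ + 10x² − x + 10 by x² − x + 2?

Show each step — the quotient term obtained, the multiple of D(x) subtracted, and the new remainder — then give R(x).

R(x) = 7x − 6

Step 1: lead(7x⁵ − 6x⁴ + 13x³ + 10x² − x + 10) ÷ lead(D) = 7x⁵ ÷ x² = 7x³. Subtract (7x³)·D = 7x⁵ − 7x⁴ + 14x³. Remainder: x⁴ − x³ + 10x² − x + 10.
Step 2: lead(x⁴ − x³ + 10x² − x + 10) ÷ lead(D) = x⁴ ÷ x² = x². Subtract (x²)·D = x⁴ − x³ + 2x². Remainder: 8x² − x + 10.
Step 3: lead(8x² − x + 10) ÷ lead(D) = 8x² ÷ x² = 8. Subtract (8)·D = 8x² − 8x + 16. Remainder: 7x − 6.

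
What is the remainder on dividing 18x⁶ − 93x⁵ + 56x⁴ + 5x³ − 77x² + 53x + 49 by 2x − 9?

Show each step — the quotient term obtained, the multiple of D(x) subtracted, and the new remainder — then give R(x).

R(x) = 4

Step 1: lead(18x⁶ − 93x⁵ + 56x⁴ + 5x³ − 77x² + 53x + 49) ÷ lead(D) = 18x⁶ ÷ 2x = 9x⁵. Subtract (9x⁵)·D = 18x⁶ − 81x⁵. Remainder: −12x⁵ + 56x⁴ + 5x³ − 77x² + 53x + 49.
Step 2: lead(−12x⁵ + 56x⁴ + 5x³ − 77x² + 53x + 49) ÷ lead(D) = −12x⁵ ÷ 2x = −6x⁴. Subtract (−6x⁴)·D = −12x⁵ + 54x⁴. Remainder: 2x⁴ + 5x³ − 77x² + 53x + 49.
Step 3: lead(2x⁴ + 5x³ − 77x² + 53x + 49) ÷ lead(D) = 2x⁴ ÷ 2x = x³. Subtract (x³)·D = 2x⁴ − 9x³. Remainder: 14x³ − 77x² + 53x + 49.
Step 4: lead(14x³ − 77x² + 53x + 49) ÷ lead(D) = 14x³ ÷ 2x = 7x². Subtract (7x²)·D = 14x³ − 63x². Remainder: −14x² + 53x + 49.
Step 5: lead(−14x² + 53x + 49) ÷ lead(D) = −14x² ÷ 2x = −7x. Subtract (−7x)·D = −14x² + 63x. Remainder: −10x + 49.
Step 6: lead(−10x + 49) ÷ lead(D) = −10x ÷ 2x = −5. Subtract (−5)·D = −10x + 45. Remainder: 4.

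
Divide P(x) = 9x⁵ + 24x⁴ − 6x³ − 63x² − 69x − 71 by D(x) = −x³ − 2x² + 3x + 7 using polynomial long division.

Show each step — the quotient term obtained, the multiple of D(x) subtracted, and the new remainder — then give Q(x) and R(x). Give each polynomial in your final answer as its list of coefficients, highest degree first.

Q = [-9, -6, -9]; R = [-8]

Step 1: lead(9x⁵ + 24x⁴ − 6x³ − 63x² − 69x − 71) ÷ lead(D) = 9x⁵ ÷ −x³ = −9x². Subtract (−9x²)·D = 9x⁵ + 18x⁴ − 27x³ − 63x². Remainder: 6x⁴ + 21x³ − 69x − 71.
Step 2: lead(6x⁴ + 21x³ − 69x − 71) ÷ lead(D) = 6x⁴ ÷ −x³ = −6x. Subtract (−6x)·D = 6x⁴ + 12x³ − 18x² − 42x. Remainder: 9x³ + 18x² − 27x − 71.
Step 3: lead(9x³ + 18x² − 27x − 71) ÷ lead(D) = 9x³ ÷ −x³ = −9. Subtract (−9)·D = 9x³ + 18x² − 27x − 63. Remainder: −8.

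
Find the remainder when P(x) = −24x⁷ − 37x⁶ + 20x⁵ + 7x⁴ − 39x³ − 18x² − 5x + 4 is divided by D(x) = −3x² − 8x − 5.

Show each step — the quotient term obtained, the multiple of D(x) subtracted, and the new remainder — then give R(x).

R(x) = 4

Step 1: lead(−24x⁷ − 37x⁶ + 20x⁵ + 7x⁴ − 39x³ − 18x² − 5x + 4) ÷ lead(D) = −24x⁷ ÷ −3x² = 8x⁵. Subtract (8x⁵)·D = −24x⁷ − 64x⁶ − 40x⁵. Remainder: 27x⁶ + 60x⁵ + 7x⁴ − 39x³ − 18x² − 5x + 4.
Step 2: lead(27x⁶ + 60x⁵ + 7x⁴ − 39x³ − 18x² − 5x + 4) ÷ lead(D) = 27x⁶ ÷ −3x² = −9x⁴. Subtract (−9x⁴)·D = 27x⁶ + 72x⁵ + 45x⁴. Remainder: −12x⁵ − 38x⁴ − 39x³ − 18x² − 5x + 4.
Step 3: lead(−12x⁵ − 38x⁴ − 39x³ − 18x² − 5x + 4) ÷ lead(D) = −12x⁵ ÷ −3x² = 4x³. Subtract (4x³)·D = −12x⁵ − 32x⁴ − 20x³. Remainder: −6x⁴ − 19x³ − 18x² − 5x + 4.
Step 4: lead(−6x⁴ − 19x³ − 18x² − 5x + 4) ÷ lead(D) = −6x⁴ ÷ −3x² = 2x². Subtract (2x²)·D = −6x⁴ − 16x³ − 10x². Remainder: −3x³ − 8x² − 5x + 4.
Step 5: lead(−3x³ − 8x² − 5x + 4) ÷ lead(D) = −3x³ ÷ −3x² = x. Subtract (x)·D = −3x³ − 8x² − 5x. Remainder: 4.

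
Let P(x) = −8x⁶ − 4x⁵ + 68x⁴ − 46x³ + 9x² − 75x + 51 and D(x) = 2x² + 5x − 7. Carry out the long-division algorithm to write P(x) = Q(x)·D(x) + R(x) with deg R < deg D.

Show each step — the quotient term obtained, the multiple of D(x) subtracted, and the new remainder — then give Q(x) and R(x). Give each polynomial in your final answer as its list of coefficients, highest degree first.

Q = [-4, 8, 0, 5, -8]; R = [-5]

Step 1: lead(−8x⁶ − 4x⁵ + 68x⁴ − 46x³ + 9x² − 75x + 51) ÷ lead(D) = −8x⁶ ÷ 2x² = −4x⁴. Subtract (−4x⁴)·D = −8x⁶ − 20x⁵ + 28x⁴. Remainder: 16x⁵ + 40x⁴ − 46x³ + 9x² − 75x + 51.
Step 2: lead(16x⁵ + 40x⁴ − 46x³ + 9x² − 75x + 51) ÷ lead(D) = 16x⁵ ÷ 2x² = 8x³. Subtract (8x³)·D = 16x⁵ + 40x⁴ − 56x³. Remainder: 10x³ + 9x² − 75x + 51.
Step 3: lead(10x³ + 9x² − 75x + 51) ÷ lead(D) = 10x³ ÷ 2x² = 5x. Subtract (5x)·D = 10x³ + 25x² − 35x. Remainder: −16x² − 40x + 51.
Step 4: lead(−16x² − 40x + 51) ÷ lead(D) = −16x² ÷ 2x² = −8. Subtract (−8)·D = −16x² − 40x + 56. Remainder: −5.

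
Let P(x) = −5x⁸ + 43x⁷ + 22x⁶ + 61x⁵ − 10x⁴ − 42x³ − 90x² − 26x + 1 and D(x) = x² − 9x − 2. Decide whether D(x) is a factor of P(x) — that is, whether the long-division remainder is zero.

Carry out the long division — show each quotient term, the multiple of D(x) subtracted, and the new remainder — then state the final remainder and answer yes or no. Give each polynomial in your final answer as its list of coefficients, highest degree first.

R = [1, 3], so D(x) is not a factor of P(x). no

Step 1: lead(−5x⁸ + 43x⁷ + 22x⁶ + 61x⁵ − 10x⁴ − 42x³ − 90x² − 26x + 1) ÷ lead(D) = −5x⁸ ÷ x² = −5x⁶. Subtract (−5x⁶)·D = −5x⁸ + 45x⁷ + 10x⁶. Remainder: −2x⁷ + 12x⁶ + 61x⁵ − 10x⁴ − 42x³ − 90x² − 26x + 1.
Step 2: lead(−2x⁷ + 12x⁶ + 61x⁵ − 10x⁴ − 42x³ − 90x² − 26x + 1) ÷ lead(D) = −2x⁷ ÷ x² = −2x⁵. Subtract (−2x⁵)·D = −2x⁷ + 18x⁶ + 4x⁵. Remainder: −6x⁶ + 57x⁵ − 10x⁴ − 42x³ − 90x² − 26x + 1.
Step 3: lead(−6x⁶ + 57x⁵ − 10x⁴ − 42x³ − 90x² − 26x + 1) ÷ lead(D) = −6x⁶ ÷ x² = −6x⁴. Subtract (−6x⁴)·D = −6x⁶ + 54x⁵ + 12x⁴. Remainder: 3x⁵ − 22x⁴ − 42x³ − 90x² − 26x + 1.
Step 4: lead(3x⁵ − 22x⁴ − 42x³ − 90x² − 26x + 1) ÷ lead(D) = 3x⁵ ÷ x² = 3x³. Subtract (3x³)·D = 3x⁵ − 27x⁴ − 6x³. Remainder: 5x⁴ − 36x³ − 90x² − 26x + 1.
Step 5: lead(5x⁴ − 36x³ − 90x² − 26x + 1) ÷ lead(D) = 5x⁴ ÷ x² = 5x². Subtract (5x²)·D = 5x⁴ − 45x³ − 10x². Remainder: 9x³ − 80x² − 26x + 1.
Step 6: lead(9x³ − 80x² − 26x + 1) ÷ lead(D) = 9x³ ÷ x² = 9x. Subtract (9x)·D = 9x³ − 81x² − 18x. Remainder: x² − 8x + 1.
Step 7: lead(x² − 8x + 1) ÷ lead(D) = x² ÷ x² = 1. Subtract (1)·D = x² − 9x − 2. Remainder: x + 3.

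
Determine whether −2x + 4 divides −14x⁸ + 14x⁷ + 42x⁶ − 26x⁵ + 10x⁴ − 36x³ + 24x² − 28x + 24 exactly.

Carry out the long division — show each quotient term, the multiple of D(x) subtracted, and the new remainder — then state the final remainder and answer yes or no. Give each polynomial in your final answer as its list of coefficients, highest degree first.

R = [0], so D(x) is a factor of P(x). yes

Step 1: lead(−14x⁸ + 14x⁷ + 42x⁶ − 26x⁵ + 10x⁴ − 36x³ + 24x² − 28x + 24) ÷ lead(D) = −14x⁸ ÷ −2x = 7x⁷. Subtract (7x⁷)·D = −14x⁸ + 28x⁷. Remainder: −14x⁷ + 42x⁶ − 26x⁵ + 10x⁴ − 36x³ + 24x² − 28x + 24.
Step 2: lead(−14x⁷ + 42x⁶ − 26x⁵ + 10x⁴ − 36x³ + 24x² − 28x + 24) ÷ lead(D) = −14x⁷ ÷ −2x = 7x⁶. Subtract (7x⁶)·D = −14x⁷ + 28x⁶. Remainder: 14x⁶ − 26x⁵ + 10x⁴ − 36x³ + 24x² − 28x + 24.
Step 3: lead(14x⁶ − 26x⁵ + 10x⁴ − 36x³ + 24x² − 28x + 24) ÷ lead(D) = 14x⁶ ÷ −2x = −7x⁵. Subtract (−7x⁵)·D = 14x⁶ − 28x⁵. Remainder: 2x⁵ + 10x⁴ − 36x³ + 24x² − 28x + 24.
Step 4: lead(2x⁵ + 10x⁴ − 36x³ + 24x² − 28x + 24) ÷ lead(D) = 2x⁵ ÷ −2x = −x⁴. Subtract (−x⁴)·D = 2x⁵ − 4x⁴. Remainder: 14x⁴ − 36x³ + 24x² − 28x + 24.
Step 5: lead(14x⁴ − 36x³ + 24x² − 28x + 24) ÷ lead(D) = 14x⁴ ÷ −2x = −7x³. Subtract (−7x³)·D = 14x⁴ − 28x³. Remainder: −8x³ + 24x² − 28x + 24.
Step 6: lead(−8x³ + 24x² − 28x + 24) ÷ lead(D) = −8x³ ÷ −2x = 4x². Subtract (4x²)·D = −8x³ + 16x². Remainder: 8x² − 28x + 24.
Step 7: lead(8x² − 28x + 24) ÷ lead(D) = 8x² ÷ −2x = −4x. Subtract (−4x)·D = 8x² − 16x. Remainder: −12x + 24.
Step 8: lead(−12x + 24) ÷ lead(D) = −12x ÷ −2x = 6. Subtract (6)·D = −12x + 24. Remainder: 0.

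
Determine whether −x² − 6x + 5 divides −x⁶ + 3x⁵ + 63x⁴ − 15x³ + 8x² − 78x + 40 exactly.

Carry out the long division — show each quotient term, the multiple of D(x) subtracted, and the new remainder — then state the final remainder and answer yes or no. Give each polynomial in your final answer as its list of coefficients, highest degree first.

Step 1: lead(−x⁶ + 3x⁵ + 63x⁴ − 15x³ + 8x² − 78x + 40) ÷ lead(D) = −x⁶ ÷ −x² = x⁴. Subtract (x⁴)·D = −x⁶ − 6x⁵ + 5x⁴. Remainder: 9x⁵ + 58x⁴ − 15x³ + 8x² − 78x + 40.
Step 2: lead(9x⁵ + 58x⁴ − 15x³ + 8x² − 78x + 40) ÷ lead(D) = 9x⁵ ÷ −x² = −9x³. Subtract (−9x³)·D = 9x⁵ + 54x⁴ − 45x³. Remainder: 4x⁴ + 30x³ + 8x² − 78x + 40.
Step 3: lead(4x⁴ + 30x³ + 8x² − 78x + 40) ÷ lead(D) = 4x⁴ ÷ −x² = −4x². Subtract (−4x²)·D = 4x⁴ + 24x³ − 20x². Remainder: 6x³ + 28x² − 78x + 40.
Step 4: lead(6x³ + 28x² − 78x + 40) ÷ lead(D) = 6x³ ÷ −x² = −6x. Subtract (−6x)·D = 6x³ + 36x² − 30x. Remainder: −8x² − 48x + 40.
Step 5: lead(−8x² − 48x + 40) ÷ lead(D) = −8x² ÷ −x² = 8. Subtract (8)·D = −8x² − 48x + 40. Remainder: 0.

R = [0], so D(x) is a factor of P(x). yes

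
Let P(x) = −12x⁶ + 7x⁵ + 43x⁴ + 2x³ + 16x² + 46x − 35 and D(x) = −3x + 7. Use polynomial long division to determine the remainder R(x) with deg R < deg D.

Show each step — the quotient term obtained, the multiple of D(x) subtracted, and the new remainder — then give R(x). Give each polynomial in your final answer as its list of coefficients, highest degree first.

R = [7]

Step 1: lead(−12x⁶ + 7x⁵ + 43x⁴ + 2x³ + 16x² + 46x − 35) ÷ lead(D) = −12x⁶ ÷ −3x = 4x⁵. Subtract (4x⁵)·D = −12x⁶ + 28x⁵. Remainder: −21x⁵ + 43x⁴ + 2x³ + 16x² + 46x − 35.
Step 2: lead(−21x⁵ + 43x⁴ + 2x³ + 16x² + 46x − 35) ÷ lead(D) = −21x⁵ ÷ −3x = 7x⁴. Subtract (7x⁴)·D = −21x⁵ + 49x⁴. Remainder: −6x⁴ + 2x³ + 16x² + 46x − 35.
Step 3: lead(−6x⁴ + 2x³ + 16x² + 46x − 35) ÷ lead(D) = −6x⁴ ÷ −3x = 2x³. Subtract (2x³)·D = −6x⁴ + 14x³. Remainder: −12x³ + 16x² + 46x − 35.
Step 4: lead(−12x³ + 16x² + 46x − 35) ÷ lead(D) = −12x³ ÷ −3x = 4x². Subtract (4x²)·D = −12x³ + 28x². Remainder: −12x² + 46x − 35.
Step 5: lead(−12x² + 46x − 35) ÷ lead(D) = −12x² ÷ −3x = 4x. Subtract (4x)·D = −12x² + 28x. Remainder: 18x − 35.
Step 6: lead(18x − 35) ÷ lead(D) = 18x ÷ −3x = −6. Subtract (−6)·D = 18x − 42. Remainder: 7.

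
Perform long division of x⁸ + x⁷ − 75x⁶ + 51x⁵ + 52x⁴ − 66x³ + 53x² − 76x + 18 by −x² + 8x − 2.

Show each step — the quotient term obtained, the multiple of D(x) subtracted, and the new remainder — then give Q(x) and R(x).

Q(x) = −x⁶ − 9x⁵ + 5x⁴ + 7x³ − 6x² + 4x − 9; R(x) = 4x

Step 1: lead(x⁸ + x⁷ − 75x⁶ + 51x⁵ + 52x⁴ − 66x³ + 53x² − 76x + 18) ÷ lead(D) = x⁸ ÷ −x² = −x⁶. Subtract (−x⁶)·D = x⁸ − 8x⁷ + 2x⁶. Remainder: 9x⁷ − 77x⁶ + 51x⁵ + 52x⁴ − 66x³ + 53x² − 76x + 18.
Step 2: lead(9x⁷ − 77x⁶ + 51x⁵ + 52x⁴ − 66x³ + 53x² − 76x + 18) ÷ lead(D) = 9x⁷ ÷ −x² = −9x⁵. Subtract (−9x⁵)·D = 9x⁷ − 72x⁶ + 18x⁵. Remainder: −5x⁶ + 33x⁵ + 52x⁴ − 66x³ + 53x² − 76x + 18.
Step 3: lead(−5x⁶ + 33x⁵ + 52x⁴ − 66x³ + 53x² − 76x + 18) ÷ lead(D) = −5x⁶ ÷ −x² = 5x⁴. Subtract (5x⁴)·D = −5x⁶ + 40x⁵ − 10x⁴. Remainder: −7x⁵ + 62x⁴ − 66x³ + 53x² − 76x + 18.
Step 4: lead(−7x⁵ + 62x⁴ − 66x³ + 53x² − 76x + 18) ÷ lead(D) = −7x⁵ ÷ −x² = 7x³. Subtract (7x³)·D = −7x⁵ + 56x⁴ − 14x³. Remainder: 6x⁴ − 52x³ + 53x² − 76x + 18.
Step 5: lead(6x⁴ − 52x³ + 53x² − 76x + 18) ÷ lead(D) = 6x⁴ ÷ −x² = −6x². Subtract (−6x²)·D = 6x⁴ − 48x³ + 12x². Remainder: −4x³ + 41x² − 76x + 18.
Step 6: lead(−4x³ + 41x² − 76x + 18) ÷ lead(D) = −4x³ ÷ −x² = 4x. Subtract (4x)·D = −4x³ + 32x² − 8x. Remainder: 9x² − 68x + 18.
Step 7: lead(9x² − 68x + 18) ÷ lead(D) = 9x² ÷ −x² = −9. Subtract (−9)·D = 9x² − 72x + 18. Remainder: 4x.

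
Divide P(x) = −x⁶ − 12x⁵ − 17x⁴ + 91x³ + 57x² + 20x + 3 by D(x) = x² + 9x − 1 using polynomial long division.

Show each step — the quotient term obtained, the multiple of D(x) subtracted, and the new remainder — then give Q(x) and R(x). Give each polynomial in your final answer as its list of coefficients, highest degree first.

Step 1: lead(−x⁶ − 12x⁵ − 17x⁴ + 91x³ + 57x² + 20x + 3) ÷ lead(D) = −x⁶ ÷ x² = −x⁴. Subtract (−x⁴)·D = −x⁶ − 9x⁵ + x⁴. Remainder: −3x⁵ − 18x⁴ + 91x³ + 57x² + 20x + 3.
Step 2: lead(−3x⁵ − 18x⁴ + 91x³ + 57x² + 20x + 3) ÷ lead(D) = −3x⁵ ÷ x² = −3x³. Subtract (−3x³)·D = −3x⁵ − 27x⁴ + 3x³. Remainder: 9x⁴ + 88x³ + 57x² + 20x + 3.
Step 3: lead(9x⁴ + 88x³ + 57x² + 20x + 3) ÷ lead(D) = 9x⁴ ÷ x² = 9x². Subtract (9x²)·D = 9x⁴ + 81x³ − 9x². Remainder: 7x³ + 66x² + 20x + 3.
Step 4: lead(7x³ + 66x² + 20x + 3) ÷ lead(D) = 7x³ ÷ x² = 7x. Subtract (7x)·D = 7x³ + 63x² − 7x. Remainder: 3x² + 27x + 3.
Step 5: lead(3x² + 27x + 3) ÷ lead(D) = 3x² ÷ x² = 3. Subtract (3)·D = 3x² + 27x − 3. Remainder: 6.

Q = [-1, -3, 9, 7, 3]; R = [6]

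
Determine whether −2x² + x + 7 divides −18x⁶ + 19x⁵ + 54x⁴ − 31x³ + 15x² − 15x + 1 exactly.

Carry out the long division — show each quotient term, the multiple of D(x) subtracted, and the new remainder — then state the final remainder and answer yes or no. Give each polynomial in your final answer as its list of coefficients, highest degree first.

Step 1: lead(−18x⁶ + 19x⁵ + 54x⁴ − 31x³ + 15x² − 15x + 1) ÷ lead(D) = −18x⁶ ÷ −2x² = 9x⁴. Subtract (9x⁴)·D = −18x⁶ + 9x⁵ + 63x⁴. Remainder: 10x⁵ − 9x⁴ − 31x³ + 15x² − 15x + 1.
Step 2: lead(10x⁵ − 9x⁴ − 31x³ + 15x² − 15x + 1) ÷ lead(D) = 10x⁵ ÷ −2x² = −5x³. Subtract (−5x³)·D = 10x⁵ − 5x⁴ − 35x³. Remainder: −4x⁴ + 4x³ + 15x² − 15x + 1.
Step 3: lead(−4x⁴ + 4x³ + 15x² − 15x + 1) ÷ lead(D) = −4x⁴ ÷ −2x² = 2x². Subtract (2x²)·D = −4x⁴ + 2x³ + 14x². Remainder: 2x³ + x² − 15x + 1.
Step 4: lead(2x³ + x² − 15x + 1) ÷ lead(D) = 2x³ ÷ −2x² = −x. Subtract (−x)·D = 2x³ − x² − 7x. Remainder: 2x² − 8x + 1.
Step 5: lead(2x² − 8x + 1) ÷ lead(D) = 2x² ÷ −2x² = −1. Subtract (−1)·D = 2x² − x − 7. Remainder: −7x + 8.

R = [-7, 8], so D(x) is not a factor of P(x). no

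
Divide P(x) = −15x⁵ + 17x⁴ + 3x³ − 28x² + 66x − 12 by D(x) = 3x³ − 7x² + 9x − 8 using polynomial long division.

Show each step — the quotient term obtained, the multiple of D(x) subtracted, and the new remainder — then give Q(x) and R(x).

Q(x) = −5x² − 6x + 2; R(x) = 4

Step 1: lead(−15x⁵ + 17x⁴ + 3x³ − 28x² + 66x − 12) ÷ lead(D) = −15x⁵ ÷ 3x³ = −5x². Subtract (−5x²)·D = −15x⁵ + 35x⁴ − 45x³ + 40x². Remainder: −18x⁴ + 48x³ − 68x² + 66x − 12.
Step 2: lead(−18x⁴ + 48x³ − 68x² + 66x − 12) ÷ lead(D) = −18x⁴ ÷ 3x³ = −6x. Subtract (−6x)·D = −18x⁴ + 42x³ − 54x² + 48x. Remainder: 6x³ − 14x² + 18x − 12.
Step 3: lead(6x³ − 14x² + 18x − 12) ÷ lead(D) = 6x³ ÷ 3x³ = 2. Subtract (2)·D = 6x³ − 14x² + 18x − 16. Remainder: 4.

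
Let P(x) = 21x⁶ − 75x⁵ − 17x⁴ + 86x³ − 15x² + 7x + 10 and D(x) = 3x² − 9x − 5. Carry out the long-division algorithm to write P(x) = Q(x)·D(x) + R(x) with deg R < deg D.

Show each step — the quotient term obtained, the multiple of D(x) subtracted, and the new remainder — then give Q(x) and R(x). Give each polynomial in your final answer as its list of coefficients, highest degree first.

Step 1: lead(21x⁶ − 75x⁵ − 17x⁴ + 86x³ − 15x² + 7x + 10) ÷ lead(D) = 21x⁶ ÷ 3x² = 7x⁴. Subtract (7x⁴)·D = 21x⁶ − 63x⁵ − 35x⁴. Remainder: −12x⁵ + 18x⁴ + 86x³ − 15x² + 7x + 10.
Step 2: lead(−12x⁵ + 18x⁴ + 86x³ − 15x² + 7x + 10) ÷ lead(D) = −12x⁵ ÷ 3x² = −4x³. Subtract (−4x³)·D = −12x⁵ + 36x⁴ + 20x³. Remainder: −18x⁴ + 66x³ − 15x² + 7x + 10.
Step 3: lead(−18x⁴ + 66x³ − 15x² + 7x + 10) ÷ lead(D) = −18x⁴ ÷ 3x² = −6x². Subtract (−6x²)·D = −18x⁴ + 54x³ + 30x². Remainder: 12x³ − 45x² + 7x + 10.
Step 4: lead(12x³ − 45x² + 7x + 10) ÷ lead(D) = 12x³ ÷ 3x² = 4x. Subtract (4x)·D = 12x³ − 36x² − 20x. Remainder: −9x² + 27x + 10.
Step 5: lead(−9x² + 27x + 10) ÷ lead(D) = −9x² ÷ 3x² = −3. Subtract (−3)·D = −9x² + 27x + 15. Remainder: −5.

Q = [7, -4, -6, 4, -3]; R = [-5]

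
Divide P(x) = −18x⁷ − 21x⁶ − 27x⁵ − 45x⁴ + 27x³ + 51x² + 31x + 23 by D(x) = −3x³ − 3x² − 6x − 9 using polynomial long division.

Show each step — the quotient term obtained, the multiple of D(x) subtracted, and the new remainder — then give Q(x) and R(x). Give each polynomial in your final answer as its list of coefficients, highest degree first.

Q = [6, 1, -4, -1, -3]; R = [4, -4]

Step 1: lead(−18x⁷ − 21x⁶ − 27x⁵ − 45x⁴ + 27x³ + 51x² + 31x + 23) ÷ lead(D) = −18x⁷ ÷ −3x³ = 6x⁴. Subtract (6x⁴)·D = −18x⁷ − 18x⁶ − 36x⁵ − 54x⁴. Remainder: −3x⁶ + 9x⁵ + 9x⁴ + 27x³ + 51x² + 31x + 23.
Step 2: lead(−3x⁶ + 9x⁵ + 9x⁴ + 27x³ + 51x² + 31x + 23) ÷ lead(D) = −3x⁶ ÷ −3x³ = x³. Subtract (x³)·D = −3x⁶ − 3x⁵ − 6x⁴ − 9x³. Remainder: 12x⁵ + 15x⁴ + 36x³ + 51x² + 31x + 23.
Step 3: lead(12x⁵ + 15x⁴ + 36x³ + 51x² + 31x + 23) ÷ lead(D) = 12x⁵ ÷ −3x³ = −4x². Subtract (−4x²)·D = 12x⁵ + 12x⁴ + 24x³ + 36x². Remainder: 3x⁴ + 12x³ + 15x² + 31x + 23.
Step 4: lead(3x⁴ + 12x³ + 15x² + 31x + 23) ÷ lead(D) = 3x⁴ ÷ −3x³ = −x. Subtract (−x)·D = 3x⁴ + 3x³ + 6x² + 9x. Remainder: 9x³ + 9x² + 22x + 23.
Step 5: lead(9x³ + 9x² + 22x + 23) ÷ lead(D) = 9x³ ÷ −3x³ = −3. Subtract (−3)·D = 9x³ + 9x² + 18x + 27. Remainder: 4x − 4.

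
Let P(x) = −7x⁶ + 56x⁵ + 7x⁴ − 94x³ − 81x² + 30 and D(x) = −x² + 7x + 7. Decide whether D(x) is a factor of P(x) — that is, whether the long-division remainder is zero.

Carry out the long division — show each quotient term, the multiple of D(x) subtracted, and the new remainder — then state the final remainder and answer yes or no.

R(x) = 2, so D(x) is not a factor of P(x). no

Step 1: lead(−7x⁶ + 56x⁵ + 7x⁴ − 94x³ − 81x² + 30) ÷ lead(D) = −7x⁶ ÷ −x² = 7x⁴. Subtract (7x⁴)·D = −7x⁶ + 49x⁵ + 49x⁴. Remainder: 7x⁵ − 42x⁴ − 94x³ − 81x² + 30.
Step 2: lead(7x⁵ − 42x⁴ − 94x³ − 81x² + 30) ÷ lead(D) = 7x⁵ ÷ −x² = −7x³. Subtract (−7x³)·D = 7x⁵ − 49x⁴ − 49x³. Remainder: 7x⁴ − 45x³ − 81x² + 30.
Step 3: lead(7x⁴ − 45x³ − 81x² + 30) ÷ lead(D) = 7x⁴ ÷ −x² = −7x². Subtract (−7x²)·D = 7x⁴ − 49x³ − 49x². Remainder: 4x³ − 32x² + 30.
Step 4: lead(4x³ − 32x² + 30) ÷ lead(D) = 4x³ ÷ −x² = −4x. Subtract (−4x)·D = 4x³ − 28x² − 28x. Remainder: −4x² + 28x + 30.
Step 5: lead(−4x² + 28x + 30) ÷ lead(D) = −4x² ÷ −x² = 4. Subtract (4)·D = −4x² + 28x + 28. Remainder: 2.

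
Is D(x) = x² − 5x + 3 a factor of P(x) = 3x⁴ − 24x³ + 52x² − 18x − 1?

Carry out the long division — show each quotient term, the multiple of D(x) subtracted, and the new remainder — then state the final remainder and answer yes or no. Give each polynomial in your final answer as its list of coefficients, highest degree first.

Step 1: lead(3x⁴ − 24x³ + 52x² − 18x − 1) ÷ lead(D) = 3x⁴ ÷ x² = 3x². Subtract (3x²)·D = 3x⁴ − 15x³ + 9x². Remainder: −9x³ + 43x² − 18x − 1.
Step 2: lead(−9x³ + 43x² − 18x − 1) ÷ lead(D) = −9x³ ÷ x² = −9x. Subtract (−9x)·D = −9x³ + 45x² − 27x. Remainder: −2x² + 9x − 1.
Step 3: lead(−2x² + 9x − 1) ÷ lead(D) = −2x² ÷ x² = −2. Subtract (−2)·D = −2x² + 10x − 6. Remainder: −x + 5.

R = [-1, 5], so D(x) is not a factor of P(x). no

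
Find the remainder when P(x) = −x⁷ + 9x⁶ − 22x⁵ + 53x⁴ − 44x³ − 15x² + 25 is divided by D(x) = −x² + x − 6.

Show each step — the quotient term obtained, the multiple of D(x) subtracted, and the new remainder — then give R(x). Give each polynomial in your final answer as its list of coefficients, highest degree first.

R = [-2, 1]

Step 1: lead(−x⁷ + 9x⁶ − 22x⁵ + 53x⁴ − 44x³ − 15x² + 25) ÷ lead(D) = −x⁷ ÷ −x² = x⁵. Subtract (x⁵)·D = −x⁷ + x⁶ − 6x⁵. Remainder: 8x⁶ − 16x⁵ + 53x⁴ − 44x³ − 15x² + 25.
Step 2: lead(8x⁶ − 16x⁵ + 53x⁴ − 44x³ − 15x² + 25) ÷ lead(D) = 8x⁶ ÷ −x² = −8x⁴. Subtract (−8x⁴)·D = 8x⁶ − 8x⁵ + 48x⁴. Remainder: −8x⁵ + 5x⁴ − 44x³ − 15x² + 25.
Step 3: lead(−8x⁵ + 5x⁴ − 44x³ − 15x² + 25) ÷ lead(D) = −8x⁵ ÷ −x² = 8x³. Subtract (8x³)·D = −8x⁵ + 8x⁴ − 48x³. Remainder: −3x⁴ + 4x³ − 15x² + 25.
Step 4: lead(−3x⁴ + 4x³ − 15x² + 25) ÷ lead(D) = −3x⁴ ÷ −x² = 3x². Subtract (3x²)·D = −3x⁴ + 3x³ − 18x². Remainder: x³ + 3x² + 25.
Step 5: lead(x³ + 3x² + 25) ÷ lead(D) = x³ ÷ −x² = −x. Subtract (−x)·D = x³ − x² + 6x. Remainder: 4x² − 6x + 25.
Step 6: lead(4x² − 6x + 25) ÷ lead(D) = 4x² ÷ −x² = −4. Subtract (−4)·D = 4x² − 4x + 24. Remainder: −2x + 1.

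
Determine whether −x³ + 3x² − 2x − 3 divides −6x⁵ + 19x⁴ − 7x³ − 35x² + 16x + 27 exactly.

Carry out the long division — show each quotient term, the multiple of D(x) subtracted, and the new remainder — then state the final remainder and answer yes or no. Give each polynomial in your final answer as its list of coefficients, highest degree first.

Step 1: lead(−6x⁵ + 19x⁴ − 7x³ − 35x² + 16x + 27) ÷ lead(D) = −6x⁵ ÷ −x³ = 6x². Subtract (6x²)·D = −6x⁵ + 18x⁴ − 12x³ − 18x². Remainder: x⁴ + 5x³ − 17x² + 16x + 27.
Step 2: lead(x⁴ + 5x³ − 17x² + 16x + 27) ÷ lead(D) = x⁴ ÷ −x³ = −x. Subtract (−x)·D = x⁴ − 3x³ + 2x² + 3x. Remainder: 8x³ − 19x² + 13x + 27.
Step 3: lead(8x³ − 19x² + 13x + 27) ÷ lead(D) = 8x³ ÷ −x³ = −8. Subtract (−8)·D = 8x³ − 24x² + 16x + 24. Remainder: 5x² − 3x + 3.

R = [5, -3, 3], so D(x) is not a factor of P(x). no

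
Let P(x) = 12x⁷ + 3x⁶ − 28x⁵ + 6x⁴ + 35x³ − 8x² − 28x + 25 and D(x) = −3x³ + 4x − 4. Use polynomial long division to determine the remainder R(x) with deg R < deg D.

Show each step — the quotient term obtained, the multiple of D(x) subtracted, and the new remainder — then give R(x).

Step 1: lead(12x⁷ + 3x⁶ − 28x⁵ + 6x⁴ + 35x³ − 8x² − 28x + 25) ÷ lead(D) = 12x⁷ ÷ −3x³ = −4x⁴. Subtract (−4x⁴)·D = 12x⁷ − 16x⁵ + 16x⁴. Remainder: 3x⁶ − 12x⁵ − 10x⁴ + 35x³ − 8x² − 28x + 25.
Step 2: lead(3x⁶ − 12x⁵ − 10x⁴ + 35x³ − 8x² − 28x + 25) ÷ lead(D) = 3x⁶ ÷ −3x³ = −x³. Subtract (−x³)·D = 3x⁶ − 4x⁴ + 4x³. Remainder: −12x⁵ − 6x⁴ + 31x³ − 8x² − 28x + 25.
Step 3: lead(−12x⁵ − 6x⁴ + 31x³ − 8x² − 28x + 25) ÷ lead(D) = −12x⁵ ÷ −3x³ = 4x². Subtract (4x²)·D = −12x⁵ + 16x³ − 16x². Remainder: −6x⁴ + 15x³ + 8x² − 28x + 25.
Step 4: lead(−6x⁴ + 15x³ + 8x² − 28x + 25) ÷ lead(D) = −6x⁴ ÷ −3x³ = 2x. Subtract (2x)·D = −6x⁴ + 8x² − 8x. Remainder: 15x³ − 20x + 25.
Step 5: lead(15x³ − 20x + 25) ÷ lead(D) = 15x³ ÷ −3x³ = −5. Subtract (−5)·D = 15x³ − 20x + 20. Remainder: 5.

R(x) = 5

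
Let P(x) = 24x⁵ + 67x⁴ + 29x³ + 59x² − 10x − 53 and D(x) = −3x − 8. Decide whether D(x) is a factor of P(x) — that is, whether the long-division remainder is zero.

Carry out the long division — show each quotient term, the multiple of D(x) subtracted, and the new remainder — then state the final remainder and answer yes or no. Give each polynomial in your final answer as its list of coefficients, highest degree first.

R = [-5], so D(x) is not a factor of P(x). no

Step 1: lead(24x⁵ + 67x⁴ + 29x³ + 59x² − 10x − 53) ÷ lead(D) = 24x⁵ ÷ −3x = −8x⁴. Subtract (−8x⁴)·D = 24x⁵ + 64x⁴. Remainder: 3x⁴ + 29x³ + 59x² − 10x − 53.
Step 2: lead(3x⁴ + 29x³ + 59x² − 10x − 53) ÷ lead(D) = 3x⁴ ÷ −3x = −x³. Subtract (−x³)·D = 3x⁴ + 8x³. Remainder: 21x³ + 59x² − 10x − 53.
Step 3: lead(21x³ + 59x² − 10x − 53) ÷ lead(D) = 21x³ ÷ −3x = −7x². Subtract (−7x²)·D = 21x³ + 56x². Remainder: 3x² − 10x − 53.
Step 4: lead(3x² − 10x − 53) ÷ lead(D) = 3x² ÷ −3x = −x. Subtract (−x)·D = 3x² + 8x. Remainder: −18x − 53.
Step 5: lead(−18x − 53) ÷ lead(D) = −18x ÷ −3x = 6. Subtract (6)·D = −18x − 48. Remainder: −5.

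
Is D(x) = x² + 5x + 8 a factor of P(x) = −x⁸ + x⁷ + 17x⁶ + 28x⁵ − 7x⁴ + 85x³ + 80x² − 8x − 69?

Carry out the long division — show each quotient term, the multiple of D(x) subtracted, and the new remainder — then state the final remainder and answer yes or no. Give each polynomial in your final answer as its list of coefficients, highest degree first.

R = [-3, 3], so D(x) is not a factor of P(x). no

Step 1: lead(−x⁸ + x⁷ + 17x⁶ + 28x⁵ − 7x⁴ + 85x³ + 80x² − 8x − 69) ÷ lead(D) = −x⁸ ÷ x² = −x⁶. Subtract (−x⁶)·D = −x⁸ − 5x⁷ − 8x⁶. Remainder: 6x⁷ + 25x⁶ + 28x⁵ − 7x⁴ + 85x³ + 80x² − 8x − 69.
Step 2: lead(6x⁷ + 25x⁶ + 28x⁵ − 7x⁴ + 85x³ + 80x² − 8x − 69) ÷ lead(D) = 6x⁷ ÷ x² = 6x⁵. Subtract (6x⁵)·D = 6x⁷ + 30x⁶ + 48x⁵. Remainder: −5x⁶ − 20x⁵ − 7x⁴ + 85x³ + 80x² − 8x − 69.
Step 3: lead(−5x⁶ − 20x⁵ − 7x⁴ + 85x³ + 80x² − 8x − 69) ÷ lead(D) = −5x⁶ ÷ x² = −5x⁴. Subtract (−5x⁴)·D = −5x⁶ − 25x⁵ − 40x⁴. Remainder: 5x⁵ + 33x⁴ + 85x³ + 80x² − 8x − 69.
Step 4: lead(5x⁵ + 33x⁴ + 85x³ + 80x² − 8x − 69) ÷ lead(D) = 5x⁵ ÷ x² = 5x³. Subtract (5x³)·D = 5x⁵ + 25x⁴ + 40x³. Remainder: 8x⁴ + 45x³ + 80x² − 8x − 69.
Step 5: lead(8x⁴ + 45x³ + 80x² − 8x − 69) ÷ lead(D) = 8x⁴ ÷ x² = 8x². Subtract (8x²)·D = 8x⁴ + 40x³ + 64x². Remainder: 5x³ + 16x² − 8x − 69.
Step 6: lead(5x³ + 16x² − 8x − 69) ÷ lead(D) = 5x³ ÷ x² = 5x. Subtract (5x)·D = 5x³ + 25x² + 40x. Remainder: −9x² − 48x − 69.
Step 7: lead(−9x² − 48x − 69) ÷ lead(D) = −9x² ÷ x² = −9. Subtract (−9)·D = −9x² − 45x − 72. Remainder: −3x + 3.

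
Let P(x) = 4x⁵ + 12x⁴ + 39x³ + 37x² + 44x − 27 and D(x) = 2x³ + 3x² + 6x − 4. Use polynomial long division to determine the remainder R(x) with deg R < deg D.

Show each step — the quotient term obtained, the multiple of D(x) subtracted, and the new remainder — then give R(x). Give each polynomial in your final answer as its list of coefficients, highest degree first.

R = [2, 9]

Step 1: lead(4x⁵ + 12x⁴ + 39x³ + 37x² + 44x − 27) ÷ lead(D) = 4x⁵ ÷ 2x³ = 2x². Subtract (2x²)·D = 4x⁵ + 6x⁴ + 12x³ − 8x². Remainder: 6x⁴ + 27x³ + 45x² + 44x − 27.
Step 2: lead(6x⁴ + 27x³ + 45x² + 44x − 27) ÷ lead(D) = 6x⁴ ÷ 2x³ = 3x. Subtract (3x)·D = 6x⁴ + 9x³ + 18x² − 12x. Remainder: 18x³ + 27x² + 56x − 27.
Step 3: lead(18x³ + 27x² + 56x − 27) ÷ lead(D) = 18x³ ÷ 2x³ = 9. Subtract (9)·D = 18x³ + 27x² + 54x − 36. Remainder: 2x + 9.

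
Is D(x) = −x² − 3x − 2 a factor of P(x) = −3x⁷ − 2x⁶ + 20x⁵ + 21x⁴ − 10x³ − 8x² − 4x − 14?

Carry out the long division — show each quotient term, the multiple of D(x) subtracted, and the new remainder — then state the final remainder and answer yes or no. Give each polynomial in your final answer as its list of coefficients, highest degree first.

Step 1: lead(−3x⁷ − 2x⁶ + 20x⁵ + 21x⁴ − 10x³ − 8x² − 4x − 14) ÷ lead(D) = −3x⁷ ÷ −x² = 3x⁵. Subtract (3x⁵)·D = −3x⁷ − 9x⁶ − 6x⁵. Remainder: 7x⁶ + 26x⁵ + 21x⁴ − 10x³ − 8x² − 4x − 14.
Step 2: lead(7x⁶ + 26x⁵ + 21x⁴ − 10x³ − 8x² − 4x − 14) ÷ lead(D) = 7x⁶ ÷ −x² = −7x⁴. Subtract (−7x⁴)·D = 7x⁶ + 21x⁵ + 14x⁴. Remainder: 5x⁵ + 7x⁴ − 10x³ − 8x² − 4x − 14.
Step 3: lead(5x⁵ + 7x⁴ − 10x³ − 8x² − 4x − 14) ÷ lead(D) = 5x⁵ ÷ −x² = −5x³. Subtract (−5x³)·D = 5x⁵ + 15x⁴ + 10x³. Remainder: −8x⁴ − 20x³ − 8x² − 4x − 14.
Step 4: lead(−8x⁴ − 20x³ − 8x² − 4x − 14) ÷ lead(D) = −8x⁴ ÷ −x² = 8x². Subtract (8x²)·D = −8x⁴ − 24x³ − 16x². Remainder: 4x³ + 8x² − 4x − 14.
Step 5: lead(4x³ + 8x² − 4x − 14) ÷ lead(D) = 4x³ ÷ −x² = −4x. Subtract (−4x)·D = 4x³ + 12x² + 8x. Remainder: −4x² − 12x − 14.
Step 6: lead(−4x² − 12x − 14) ÷ lead(D) = −4x² ÷ −x² = 4. Subtract (4)·D = −4x² − 12x − 8. Remainder: −6.

R = [-6], so D(x) is not a factor of P(x). no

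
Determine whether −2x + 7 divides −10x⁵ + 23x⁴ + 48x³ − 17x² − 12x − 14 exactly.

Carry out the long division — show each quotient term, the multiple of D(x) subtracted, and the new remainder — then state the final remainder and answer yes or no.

Step 1: lead(−10x⁵ + 23x⁴ + 48x³ − 17x² − 12x − 14) ÷ lead(D) = −10x⁵ ÷ −2x = 5x⁴. Subtract (5x⁴)·D = −10x⁵ + 35x⁴. Remainder: −12x⁴ + 48x³ − 17x² − 12x − 14.
Step 2: lead(−12x⁴ + 48x³ − 17x² − 12x − 14) ÷ lead(D) = −12x⁴ ÷ −2x = 6x³. Subtract (6x³)·D = −12x⁴ + 42x³. Remainder: 6x³ − 17x² − 12x − 14.
Step 3: lead(6x³ − 17x² − 12x − 14) ÷ lead(D) = 6x³ ÷ −2x = −3x². Subtract (−3x²)·D = 6x³ − 21x². Remainder: 4x² − 12x − 14.
Step 4: lead(4x² − 12x − 14) ÷ lead(D) = 4x² ÷ −2x = −2x. Subtract (−2x)·D = 4x² − 14x. Remainder: 2x − 14.
Step 5: lead(2x − 14) ÷ lead(D) = 2x ÷ −2x = −1. Subtract (−1)·D = 2x − 7. Remainder: −7.

R(x) = −7, so D(x) is not a factor of P(x). no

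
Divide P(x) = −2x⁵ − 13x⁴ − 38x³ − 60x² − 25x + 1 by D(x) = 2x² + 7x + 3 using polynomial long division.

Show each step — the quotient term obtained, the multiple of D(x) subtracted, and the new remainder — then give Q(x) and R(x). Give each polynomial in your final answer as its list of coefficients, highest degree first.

Step 1: lead(−2x⁵ − 13x⁴ − 38x³ − 60x² − 25x + 1) ÷ lead(D) = −2x⁵ ÷ 2x² = −x³. Subtract (−x³)·D = −2x⁵ − 7x⁴ − 3x³. Remainder: −6x⁴ − 35x³ − 60x² − 25x + 1.
Step 2: lead(−6x⁴ − 35x³ − 60x² − 25x + 1) ÷ lead(D) = −6x⁴ ÷ 2x² = −3x². Subtract (−3x²)·D = −6x⁴ − 21x³ − 9x². Remainder: −14x³ − 51x² − 25x + 1.
Step 3: lead(−14x³ − 51x² − 25x + 1) ÷ lead(D) = −14x³ ÷ 2x² = −7x. Subtract (−7x)·D = −14x³ − 49x² − 21x. Remainder: −2x² − 4x + 1.
Step 4: lead(−2x² − 4x + 1) ÷ lead(D) = −2x² ÷ 2x² = −1. Subtract (−1)·D = −2x² − 7x − 3. Remainder: 3x + 4.

Q = [-1, -3, -7, -1]; R = [3, 4]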